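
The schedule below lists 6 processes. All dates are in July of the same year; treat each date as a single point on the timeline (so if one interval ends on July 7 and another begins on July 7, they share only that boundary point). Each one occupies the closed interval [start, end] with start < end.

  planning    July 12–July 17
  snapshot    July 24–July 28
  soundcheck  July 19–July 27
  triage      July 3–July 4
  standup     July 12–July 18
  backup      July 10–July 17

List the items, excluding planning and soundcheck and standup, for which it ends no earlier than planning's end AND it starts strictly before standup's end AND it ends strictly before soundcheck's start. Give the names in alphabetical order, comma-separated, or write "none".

backup

Conditions: its end is no earlier than planning's end (X.end >= July 17) AND its start is strictly before standup's end (X.start < July 18) AND its end is strictly before soundcheck's start (X.end < July 19).
backup: end July 17 >= July 17? ✓; start July 10 < July 18? ✓; end July 17 < July 19? ✓ → yes.
snapshot: end July 28 >= July 17? ✓; start July 24 < July 18? ✗; end July 28 < July 19? ✗ → no.
triage: end July 4 >= July 17? ✗; start July 3 < July 18? ✓; end July 4 < July 19? ✓ → no.
Result: backup.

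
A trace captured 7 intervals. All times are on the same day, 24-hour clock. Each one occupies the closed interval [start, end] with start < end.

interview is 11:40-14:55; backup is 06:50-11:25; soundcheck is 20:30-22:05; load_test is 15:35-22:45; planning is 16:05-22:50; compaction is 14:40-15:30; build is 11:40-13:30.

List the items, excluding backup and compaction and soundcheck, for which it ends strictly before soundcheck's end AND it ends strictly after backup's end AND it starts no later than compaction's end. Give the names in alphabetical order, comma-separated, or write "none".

Conditions: its end is strictly before soundcheck's end (X.end < 22:05) AND its end is strictly after backup's end (X.end > 11:25) AND its start is no later than compaction's end (X.start <= 15:30).
build: end 13:30 < 22:05? ✓; end 13:30 > 11:25? ✓; start 11:40 <= 15:30? ✓ → yes.
interview: end 14:55 < 22:05? ✓; end 14:55 > 11:25? ✓; start 11:40 <= 15:30? ✓ → yes.
load_test: end 22:45 < 22:05? ✗; end 22:45 > 11:25? ✓; start 15:35 <= 15:30? ✗ → no.
planning: end 22:50 < 22:05? ✗; end 22:50 > 11:25? ✓; start 16:05 <= 15:30? ✗ → no.
Result: build, interview.

build, interview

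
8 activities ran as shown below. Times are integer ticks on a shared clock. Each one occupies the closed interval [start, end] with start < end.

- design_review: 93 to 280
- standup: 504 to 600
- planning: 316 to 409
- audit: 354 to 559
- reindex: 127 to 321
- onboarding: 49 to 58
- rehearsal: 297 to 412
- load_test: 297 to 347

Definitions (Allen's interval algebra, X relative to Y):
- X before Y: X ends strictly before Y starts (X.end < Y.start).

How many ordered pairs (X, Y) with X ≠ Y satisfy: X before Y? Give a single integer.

Checking all 56 ordered pairs for relation 'before'; matching pairs in alphabetical order:
(design_review, audit): design_review before audit ✓
(design_review, load_test): design_review before load_test ✓
(design_review, planning): design_review before planning ✓
(design_review, rehearsal): design_review before rehearsal ✓
(design_review, standup): design_review before standup ✓
(load_test, audit): load_test before audit ✓
(load_test, standup): load_test before standup ✓
(onboarding, audit): onboarding before audit ✓
(onboarding, design_review): onboarding before design_review ✓
(onboarding, load_test): onboarding before load_test ✓
(onboarding, planning): onboarding before planning ✓
(onboarding, rehearsal): onboarding before rehearsal ✓
(onboarding, reindex): onboarding before reindex ✓
(onboarding, standup): onboarding before standup ✓
(planning, standup): planning before standup ✓
(rehearsal, standup): rehearsal before standup ✓
(reindex, audit): reindex before audit ✓
(reindex, standup): reindex before standup ✓
Count: 18.

18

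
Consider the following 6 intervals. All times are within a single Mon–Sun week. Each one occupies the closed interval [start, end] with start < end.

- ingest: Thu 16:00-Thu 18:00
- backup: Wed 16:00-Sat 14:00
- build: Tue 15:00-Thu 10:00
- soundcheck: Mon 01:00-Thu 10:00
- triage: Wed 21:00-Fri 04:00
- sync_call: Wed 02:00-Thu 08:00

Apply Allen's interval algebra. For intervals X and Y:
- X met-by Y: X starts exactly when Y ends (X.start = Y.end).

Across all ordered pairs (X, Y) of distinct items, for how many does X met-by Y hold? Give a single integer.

0

Checking all 30 ordered pairs for relation 'met-by'; matching pairs in alphabetical order:
No pair satisfies it.
Count: 0.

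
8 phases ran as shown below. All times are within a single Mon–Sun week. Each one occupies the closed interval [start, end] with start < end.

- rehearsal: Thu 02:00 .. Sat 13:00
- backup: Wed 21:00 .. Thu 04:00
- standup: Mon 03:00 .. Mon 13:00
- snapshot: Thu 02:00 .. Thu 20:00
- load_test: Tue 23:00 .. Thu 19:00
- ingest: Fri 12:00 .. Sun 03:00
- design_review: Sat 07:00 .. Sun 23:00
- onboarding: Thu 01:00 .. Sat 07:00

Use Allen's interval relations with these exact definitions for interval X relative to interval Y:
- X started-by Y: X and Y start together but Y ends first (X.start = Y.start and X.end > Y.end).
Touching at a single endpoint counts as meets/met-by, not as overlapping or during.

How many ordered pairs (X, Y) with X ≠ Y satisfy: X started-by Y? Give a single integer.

Checking all 56 ordered pairs for relation 'started-by'; matching pairs in alphabetical order:
(rehearsal, snapshot): rehearsal started-by snapshot ✓
Count: 1.

1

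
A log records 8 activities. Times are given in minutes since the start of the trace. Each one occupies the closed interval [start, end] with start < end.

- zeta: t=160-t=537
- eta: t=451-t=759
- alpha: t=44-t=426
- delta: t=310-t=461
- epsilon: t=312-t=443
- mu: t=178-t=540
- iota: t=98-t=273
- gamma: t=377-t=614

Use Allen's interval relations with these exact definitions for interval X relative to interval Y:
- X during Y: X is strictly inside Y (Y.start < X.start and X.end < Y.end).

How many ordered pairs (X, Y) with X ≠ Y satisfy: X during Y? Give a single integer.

6

Checking all 56 ordered pairs for relation 'during'; matching pairs in alphabetical order:
(delta, mu): delta during mu ✓
(delta, zeta): delta during zeta ✓
(epsilon, delta): epsilon during delta ✓
(epsilon, mu): epsilon during mu ✓
(epsilon, zeta): epsilon during zeta ✓
(iota, alpha): iota during alpha ✓
Count: 6.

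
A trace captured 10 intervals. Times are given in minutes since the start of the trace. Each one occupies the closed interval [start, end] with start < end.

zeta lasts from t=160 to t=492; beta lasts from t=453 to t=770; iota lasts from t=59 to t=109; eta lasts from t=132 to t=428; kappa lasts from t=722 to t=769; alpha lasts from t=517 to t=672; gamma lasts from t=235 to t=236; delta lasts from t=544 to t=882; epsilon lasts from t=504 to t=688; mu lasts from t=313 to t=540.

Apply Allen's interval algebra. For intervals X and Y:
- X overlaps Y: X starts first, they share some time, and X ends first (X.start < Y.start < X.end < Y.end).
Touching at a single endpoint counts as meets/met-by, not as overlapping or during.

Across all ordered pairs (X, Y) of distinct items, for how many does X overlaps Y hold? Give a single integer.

10

Checking all 90 ordered pairs for relation 'overlaps'; matching pairs in alphabetical order:
(alpha, delta): alpha overlaps delta ✓
(beta, delta): beta overlaps delta ✓
(epsilon, delta): epsilon overlaps delta ✓
(eta, mu): eta overlaps mu ✓
(eta, zeta): eta overlaps zeta ✓
(mu, alpha): mu overlaps alpha ✓
(mu, beta): mu overlaps beta ✓
(mu, epsilon): mu overlaps epsilon ✓
(zeta, beta): zeta overlaps beta ✓
(zeta, mu): zeta overlaps mu ✓
Count: 10.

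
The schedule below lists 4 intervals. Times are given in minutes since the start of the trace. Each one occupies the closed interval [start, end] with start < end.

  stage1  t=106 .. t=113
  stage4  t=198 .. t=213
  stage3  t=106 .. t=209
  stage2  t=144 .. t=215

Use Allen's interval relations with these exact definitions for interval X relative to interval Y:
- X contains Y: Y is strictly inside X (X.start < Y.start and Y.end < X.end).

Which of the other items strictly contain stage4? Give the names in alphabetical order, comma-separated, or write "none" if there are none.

Target stage4 = [t=198, t=213].
stage1 [t=106, t=113] → before → no.
stage2 [t=144, t=215] → contains → yes.
stage3 [t=106, t=209] → overlaps → no.
Result: stage2.

stage2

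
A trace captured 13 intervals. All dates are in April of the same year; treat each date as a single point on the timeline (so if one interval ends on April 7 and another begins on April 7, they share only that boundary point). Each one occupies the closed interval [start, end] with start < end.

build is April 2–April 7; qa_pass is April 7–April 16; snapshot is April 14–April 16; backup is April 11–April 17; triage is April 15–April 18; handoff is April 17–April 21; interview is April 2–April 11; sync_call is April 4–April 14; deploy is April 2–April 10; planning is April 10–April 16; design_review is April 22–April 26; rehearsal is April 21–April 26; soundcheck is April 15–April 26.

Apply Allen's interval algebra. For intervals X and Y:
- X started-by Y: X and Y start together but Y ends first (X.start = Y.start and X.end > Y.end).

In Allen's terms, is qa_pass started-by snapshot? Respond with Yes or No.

qa_pass = [April 7, April 16], snapshot = [April 14, April 16].
Actual relation of qa_pass to snapshot: finished-by.
Asked whether 'started-by' holds → No.

No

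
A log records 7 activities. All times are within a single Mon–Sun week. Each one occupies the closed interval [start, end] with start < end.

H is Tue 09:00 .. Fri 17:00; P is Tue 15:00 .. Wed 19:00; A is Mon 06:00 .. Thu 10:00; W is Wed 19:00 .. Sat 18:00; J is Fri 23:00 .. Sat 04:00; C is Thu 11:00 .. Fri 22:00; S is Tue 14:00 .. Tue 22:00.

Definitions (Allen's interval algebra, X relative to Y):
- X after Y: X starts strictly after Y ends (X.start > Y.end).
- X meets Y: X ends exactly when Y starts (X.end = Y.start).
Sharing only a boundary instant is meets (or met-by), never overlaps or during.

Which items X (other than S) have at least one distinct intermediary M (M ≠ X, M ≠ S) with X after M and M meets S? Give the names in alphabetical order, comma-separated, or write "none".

none

Target S = [Tue 14:00, Tue 22:00].
Intermediaries M with M meets S: none.
Union: none.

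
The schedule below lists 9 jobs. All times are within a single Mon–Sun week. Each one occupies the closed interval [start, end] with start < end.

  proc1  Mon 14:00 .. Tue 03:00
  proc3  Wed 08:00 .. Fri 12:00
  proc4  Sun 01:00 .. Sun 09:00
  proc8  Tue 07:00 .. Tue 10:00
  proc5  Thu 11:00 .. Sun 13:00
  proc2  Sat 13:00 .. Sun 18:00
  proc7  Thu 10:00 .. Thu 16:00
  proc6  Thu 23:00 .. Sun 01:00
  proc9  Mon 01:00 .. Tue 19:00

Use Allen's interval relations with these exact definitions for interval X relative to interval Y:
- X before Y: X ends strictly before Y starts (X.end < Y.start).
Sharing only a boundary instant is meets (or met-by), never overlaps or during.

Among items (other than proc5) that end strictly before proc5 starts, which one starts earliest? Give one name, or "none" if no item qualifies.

Target proc5 = [Thu 11:00, Sun 13:00].
proc1 [Mon 14:00, Tue 03:00] → before → candidate.
proc2 [Sat 13:00, Sun 18:00] → overlapped-by → excluded.
proc3 [Wed 08:00, Fri 12:00] → overlaps → excluded.
proc4 [Sun 01:00, Sun 09:00] → during → excluded.
proc6 [Thu 23:00, Sun 01:00] → during → excluded.
proc7 [Thu 10:00, Thu 16:00] → overlaps → excluded.
proc8 [Tue 07:00, Tue 10:00] → before → candidate.
proc9 [Mon 01:00, Tue 19:00] → before → candidate.
Among candidates, earliest start is Mon 01:00 → proc9.

proc9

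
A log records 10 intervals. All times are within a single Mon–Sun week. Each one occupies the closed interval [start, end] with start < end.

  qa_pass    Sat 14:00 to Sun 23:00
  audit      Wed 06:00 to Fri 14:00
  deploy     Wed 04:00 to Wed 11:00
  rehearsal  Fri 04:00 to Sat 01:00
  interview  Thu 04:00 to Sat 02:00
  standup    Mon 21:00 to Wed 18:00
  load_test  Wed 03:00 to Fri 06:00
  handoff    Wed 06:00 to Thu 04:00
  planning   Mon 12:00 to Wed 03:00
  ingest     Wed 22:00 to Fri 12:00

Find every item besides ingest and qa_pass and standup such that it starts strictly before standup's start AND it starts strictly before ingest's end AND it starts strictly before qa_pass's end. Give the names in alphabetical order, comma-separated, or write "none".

Conditions: its start is strictly before standup's start (X.start < Mon 21:00) AND its start is strictly before ingest's end (X.start < Fri 12:00) AND its start is strictly before qa_pass's end (X.start < Sun 23:00).
audit: start Wed 06:00 < Mon 21:00? ✗; start Wed 06:00 < Fri 12:00? ✓; start Wed 06:00 < Sun 23:00? ✓ → no.
deploy: start Wed 04:00 < Mon 21:00? ✗; start Wed 04:00 < Fri 12:00? ✓; start Wed 04:00 < Sun 23:00? ✓ → no.
handoff: start Wed 06:00 < Mon 21:00? ✗; start Wed 06:00 < Fri 12:00? ✓; start Wed 06:00 < Sun 23:00? ✓ → no.
interview: start Thu 04:00 < Mon 21:00? ✗; start Thu 04:00 < Fri 12:00? ✓; start Thu 04:00 < Sun 23:00? ✓ → no.
load_test: start Wed 03:00 < Mon 21:00? ✗; start Wed 03:00 < Fri 12:00? ✓; start Wed 03:00 < Sun 23:00? ✓ → no.
planning: start Mon 12:00 < Mon 21:00? ✓; start Mon 12:00 < Fri 12:00? ✓; start Mon 12:00 < Sun 23:00? ✓ → yes.
rehearsal: start Fri 04:00 < Mon 21:00? ✗; start Fri 04:00 < Fri 12:00? ✓; start Fri 04:00 < Sun 23:00? ✓ → no.
Result: planning.

planning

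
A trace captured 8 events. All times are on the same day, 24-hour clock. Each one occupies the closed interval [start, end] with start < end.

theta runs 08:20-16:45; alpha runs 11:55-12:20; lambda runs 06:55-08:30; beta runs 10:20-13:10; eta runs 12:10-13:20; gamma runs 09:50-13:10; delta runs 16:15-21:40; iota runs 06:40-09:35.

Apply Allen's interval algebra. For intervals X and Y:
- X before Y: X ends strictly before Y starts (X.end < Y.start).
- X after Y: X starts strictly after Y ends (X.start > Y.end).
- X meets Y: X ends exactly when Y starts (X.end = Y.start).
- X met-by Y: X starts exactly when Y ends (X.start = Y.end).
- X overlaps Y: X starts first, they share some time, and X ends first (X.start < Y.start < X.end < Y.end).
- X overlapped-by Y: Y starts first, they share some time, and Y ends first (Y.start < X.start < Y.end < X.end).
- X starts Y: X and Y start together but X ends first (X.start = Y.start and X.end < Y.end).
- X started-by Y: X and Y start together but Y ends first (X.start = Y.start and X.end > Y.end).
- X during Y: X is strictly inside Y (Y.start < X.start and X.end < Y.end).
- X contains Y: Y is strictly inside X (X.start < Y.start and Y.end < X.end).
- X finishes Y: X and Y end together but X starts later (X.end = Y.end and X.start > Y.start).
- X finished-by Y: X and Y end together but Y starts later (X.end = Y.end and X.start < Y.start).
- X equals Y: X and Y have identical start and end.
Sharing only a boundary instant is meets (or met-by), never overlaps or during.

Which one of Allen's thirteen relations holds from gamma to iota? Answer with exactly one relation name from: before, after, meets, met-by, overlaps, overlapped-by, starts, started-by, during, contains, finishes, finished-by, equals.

after

gamma = [09:50, 13:10]; iota = [06:40, 09:35].
Compare endpoints: gamma.start > iota.start, gamma.start > iota.end, gamma.end > iota.start, gamma.end > iota.end.
That pattern is 'after'.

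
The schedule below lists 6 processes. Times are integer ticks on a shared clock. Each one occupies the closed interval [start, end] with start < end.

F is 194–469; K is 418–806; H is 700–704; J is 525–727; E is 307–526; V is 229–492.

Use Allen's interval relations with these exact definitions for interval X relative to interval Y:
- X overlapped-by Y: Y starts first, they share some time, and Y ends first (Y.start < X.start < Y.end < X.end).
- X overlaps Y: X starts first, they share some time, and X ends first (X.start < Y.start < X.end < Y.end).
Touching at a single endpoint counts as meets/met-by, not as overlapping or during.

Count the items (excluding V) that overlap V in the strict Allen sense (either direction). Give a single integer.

Target V = [229, 492].
E [307, 526] → overlapped-by → counts.
F [194, 469] → overlaps → counts.
H [700, 704] → after → no.
J [525, 727] → after → no.
K [418, 806] → overlapped-by → counts.
Total: 3.

3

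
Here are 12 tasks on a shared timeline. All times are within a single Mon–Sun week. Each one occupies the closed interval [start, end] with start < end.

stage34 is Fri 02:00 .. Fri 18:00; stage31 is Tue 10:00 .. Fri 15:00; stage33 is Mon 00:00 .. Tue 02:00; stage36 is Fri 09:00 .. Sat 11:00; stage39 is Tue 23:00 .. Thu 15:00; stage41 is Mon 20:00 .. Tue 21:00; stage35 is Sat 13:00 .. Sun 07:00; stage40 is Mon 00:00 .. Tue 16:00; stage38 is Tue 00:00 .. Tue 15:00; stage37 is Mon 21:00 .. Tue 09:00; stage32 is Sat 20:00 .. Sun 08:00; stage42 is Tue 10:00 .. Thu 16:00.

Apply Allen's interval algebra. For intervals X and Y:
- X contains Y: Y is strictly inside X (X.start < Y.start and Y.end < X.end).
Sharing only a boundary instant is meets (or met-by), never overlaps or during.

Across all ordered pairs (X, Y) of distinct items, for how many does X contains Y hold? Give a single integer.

6

Checking all 132 ordered pairs for relation 'contains'; matching pairs in alphabetical order:
(stage31, stage39): stage31 contains stage39 ✓
(stage40, stage37): stage40 contains stage37 ✓
(stage40, stage38): stage40 contains stage38 ✓
(stage41, stage37): stage41 contains stage37 ✓
(stage41, stage38): stage41 contains stage38 ✓
(stage42, stage39): stage42 contains stage39 ✓
Count: 6.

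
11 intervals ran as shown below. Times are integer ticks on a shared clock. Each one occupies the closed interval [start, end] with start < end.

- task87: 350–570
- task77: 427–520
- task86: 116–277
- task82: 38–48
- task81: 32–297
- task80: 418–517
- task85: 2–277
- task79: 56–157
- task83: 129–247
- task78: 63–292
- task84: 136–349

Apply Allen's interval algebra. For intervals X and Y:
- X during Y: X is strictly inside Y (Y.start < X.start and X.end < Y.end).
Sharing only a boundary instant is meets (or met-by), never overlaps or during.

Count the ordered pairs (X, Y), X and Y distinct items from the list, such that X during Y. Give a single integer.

13

Checking all 110 ordered pairs for relation 'during'; matching pairs in alphabetical order:
(task77, task87): task77 during task87 ✓
(task78, task81): task78 during task81 ✓
(task79, task81): task79 during task81 ✓
(task79, task85): task79 during task85 ✓
(task80, task87): task80 during task87 ✓
(task82, task81): task82 during task81 ✓
(task82, task85): task82 during task85 ✓
(task83, task78): task83 during task78 ✓
(task83, task81): task83 during task81 ✓
(task83, task85): task83 during task85 ✓
(task83, task86): task83 during task86 ✓
(task86, task78): task86 during task78 ✓
(task86, task81): task86 during task81 ✓
Count: 13.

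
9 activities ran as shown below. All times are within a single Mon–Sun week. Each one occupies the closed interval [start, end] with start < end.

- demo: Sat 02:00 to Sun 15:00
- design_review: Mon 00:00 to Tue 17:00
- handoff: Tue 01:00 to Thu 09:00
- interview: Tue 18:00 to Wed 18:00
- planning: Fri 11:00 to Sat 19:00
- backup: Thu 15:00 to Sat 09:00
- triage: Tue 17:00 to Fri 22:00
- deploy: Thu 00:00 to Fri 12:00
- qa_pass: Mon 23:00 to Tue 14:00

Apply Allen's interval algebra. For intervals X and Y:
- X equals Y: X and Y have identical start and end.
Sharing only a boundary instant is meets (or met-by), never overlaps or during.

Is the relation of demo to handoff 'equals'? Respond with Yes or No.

No

demo = [Sat 02:00, Sun 15:00], handoff = [Tue 01:00, Thu 09:00].
Actual relation of demo to handoff: after.
Asked whether 'equals' holds → No.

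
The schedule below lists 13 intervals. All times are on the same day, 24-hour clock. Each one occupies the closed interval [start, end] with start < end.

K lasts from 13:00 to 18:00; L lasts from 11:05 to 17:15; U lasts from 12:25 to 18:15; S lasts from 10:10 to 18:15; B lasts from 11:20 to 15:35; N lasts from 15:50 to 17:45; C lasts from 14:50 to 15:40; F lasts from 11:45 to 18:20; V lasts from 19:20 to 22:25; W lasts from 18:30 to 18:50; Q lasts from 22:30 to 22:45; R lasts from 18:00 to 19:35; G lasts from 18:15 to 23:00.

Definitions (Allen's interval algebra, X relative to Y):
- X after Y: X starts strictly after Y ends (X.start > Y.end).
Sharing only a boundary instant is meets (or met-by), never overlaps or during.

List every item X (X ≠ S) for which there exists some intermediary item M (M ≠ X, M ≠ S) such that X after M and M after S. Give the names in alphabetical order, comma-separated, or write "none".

Q, V

Target S = [10:10, 18:15].
Intermediaries M with M after S: Q, V, W.
Via Q — items with X after Q: none.
Via V — items with X after V: Q.
Via W — items with X after W: Q, V.
Union: Q, V.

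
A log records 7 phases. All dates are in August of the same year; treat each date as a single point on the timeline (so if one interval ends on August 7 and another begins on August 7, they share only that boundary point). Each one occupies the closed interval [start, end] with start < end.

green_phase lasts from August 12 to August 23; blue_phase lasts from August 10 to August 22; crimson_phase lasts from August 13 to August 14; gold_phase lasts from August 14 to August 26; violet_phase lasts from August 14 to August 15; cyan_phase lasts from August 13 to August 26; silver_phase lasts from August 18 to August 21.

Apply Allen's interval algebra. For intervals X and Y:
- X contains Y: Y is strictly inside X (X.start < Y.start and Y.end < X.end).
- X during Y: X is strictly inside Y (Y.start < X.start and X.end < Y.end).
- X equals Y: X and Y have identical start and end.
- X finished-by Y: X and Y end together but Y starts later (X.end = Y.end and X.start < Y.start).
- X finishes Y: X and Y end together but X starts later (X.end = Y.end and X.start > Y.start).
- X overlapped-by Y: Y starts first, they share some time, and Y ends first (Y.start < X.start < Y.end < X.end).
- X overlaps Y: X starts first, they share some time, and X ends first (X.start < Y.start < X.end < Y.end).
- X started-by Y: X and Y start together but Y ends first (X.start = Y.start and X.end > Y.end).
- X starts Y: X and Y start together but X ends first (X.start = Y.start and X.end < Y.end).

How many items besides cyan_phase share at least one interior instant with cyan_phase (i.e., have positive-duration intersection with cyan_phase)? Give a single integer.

Target cyan_phase = [August 13, August 26].
blue_phase [August 10, August 22] → overlaps → counts.
crimson_phase [August 13, August 14] → starts → counts.
gold_phase [August 14, August 26] → finishes → counts.
green_phase [August 12, August 23] → overlaps → counts.
silver_phase [August 18, August 21] → during → counts.
violet_phase [August 14, August 15] → during → counts.
Total: 6.

6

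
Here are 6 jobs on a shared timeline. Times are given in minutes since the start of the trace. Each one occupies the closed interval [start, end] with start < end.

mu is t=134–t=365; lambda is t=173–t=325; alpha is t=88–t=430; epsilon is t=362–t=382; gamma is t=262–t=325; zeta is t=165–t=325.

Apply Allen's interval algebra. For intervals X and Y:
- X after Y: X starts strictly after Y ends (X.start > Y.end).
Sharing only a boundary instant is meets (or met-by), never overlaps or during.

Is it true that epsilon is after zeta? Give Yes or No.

epsilon = [t=362, t=382], zeta = [t=165, t=325].
Actual relation of epsilon to zeta: after.
Asked whether 'after' holds → Yes.

Yes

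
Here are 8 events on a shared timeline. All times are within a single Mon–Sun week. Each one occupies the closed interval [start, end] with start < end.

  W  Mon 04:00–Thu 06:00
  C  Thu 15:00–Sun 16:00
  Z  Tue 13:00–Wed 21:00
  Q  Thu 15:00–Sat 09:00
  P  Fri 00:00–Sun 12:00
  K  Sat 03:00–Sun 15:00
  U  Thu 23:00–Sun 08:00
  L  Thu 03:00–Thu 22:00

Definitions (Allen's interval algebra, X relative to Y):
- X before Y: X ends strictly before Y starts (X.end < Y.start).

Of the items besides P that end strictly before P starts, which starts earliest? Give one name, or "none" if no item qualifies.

W

Target P = [Fri 00:00, Sun 12:00].
C [Thu 15:00, Sun 16:00] → contains → excluded.
K [Sat 03:00, Sun 15:00] → overlapped-by → excluded.
L [Thu 03:00, Thu 22:00] → before → candidate.
Q [Thu 15:00, Sat 09:00] → overlaps → excluded.
U [Thu 23:00, Sun 08:00] → overlaps → excluded.
W [Mon 04:00, Thu 06:00] → before → candidate.
Z [Tue 13:00, Wed 21:00] → before → candidate.
Among candidates, earliest start is Mon 04:00 → W.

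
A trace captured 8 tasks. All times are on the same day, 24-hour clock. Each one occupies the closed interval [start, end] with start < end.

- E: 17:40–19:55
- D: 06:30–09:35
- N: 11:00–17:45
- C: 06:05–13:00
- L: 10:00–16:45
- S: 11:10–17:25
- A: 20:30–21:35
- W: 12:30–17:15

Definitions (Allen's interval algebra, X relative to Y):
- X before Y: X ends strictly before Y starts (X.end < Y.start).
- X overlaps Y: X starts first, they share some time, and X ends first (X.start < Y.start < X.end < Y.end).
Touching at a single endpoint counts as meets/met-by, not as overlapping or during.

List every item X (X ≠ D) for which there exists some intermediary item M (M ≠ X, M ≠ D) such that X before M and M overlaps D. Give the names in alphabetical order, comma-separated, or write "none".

none

Target D = [06:30, 09:35].
Intermediaries M with M overlaps D: none.
Union: none.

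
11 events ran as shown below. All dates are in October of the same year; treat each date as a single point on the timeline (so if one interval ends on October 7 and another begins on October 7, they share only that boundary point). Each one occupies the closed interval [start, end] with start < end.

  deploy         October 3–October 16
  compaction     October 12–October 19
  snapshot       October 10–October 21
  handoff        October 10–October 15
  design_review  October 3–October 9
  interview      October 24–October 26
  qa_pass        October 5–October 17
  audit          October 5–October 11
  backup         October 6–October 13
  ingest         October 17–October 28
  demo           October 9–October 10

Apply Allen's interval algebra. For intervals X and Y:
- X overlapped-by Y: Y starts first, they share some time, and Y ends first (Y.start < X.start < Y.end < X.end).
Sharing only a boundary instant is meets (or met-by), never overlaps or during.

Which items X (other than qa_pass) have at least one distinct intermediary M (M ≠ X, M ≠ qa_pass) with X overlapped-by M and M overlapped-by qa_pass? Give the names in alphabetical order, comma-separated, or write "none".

Target qa_pass = [October 5, October 17].
Intermediaries M with M overlapped-by qa_pass: compaction, snapshot.
Via compaction — items with X overlapped-by compaction: ingest.
Via snapshot — items with X overlapped-by snapshot: ingest.
Union: ingest.

ingest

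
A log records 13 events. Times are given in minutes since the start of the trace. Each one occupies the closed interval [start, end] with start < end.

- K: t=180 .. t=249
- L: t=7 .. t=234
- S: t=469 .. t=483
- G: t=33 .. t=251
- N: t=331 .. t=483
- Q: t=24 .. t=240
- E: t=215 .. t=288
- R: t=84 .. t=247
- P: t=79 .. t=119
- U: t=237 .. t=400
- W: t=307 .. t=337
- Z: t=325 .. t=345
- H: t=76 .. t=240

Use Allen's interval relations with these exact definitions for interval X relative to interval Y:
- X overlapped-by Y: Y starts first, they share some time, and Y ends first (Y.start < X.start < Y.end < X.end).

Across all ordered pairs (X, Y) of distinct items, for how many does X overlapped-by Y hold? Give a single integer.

Checking all 156 ordered pairs for relation 'overlapped-by'; matching pairs in alphabetical order:
(E, G): E overlapped-by G ✓
(E, H): E overlapped-by H ✓
(E, K): E overlapped-by K ✓
(E, L): E overlapped-by L ✓
(E, Q): E overlapped-by Q ✓
(E, R): E overlapped-by R ✓
(G, L): G overlapped-by L ✓
(G, Q): G overlapped-by Q ✓
(H, L): H overlapped-by L ✓
(K, H): K overlapped-by H ✓
(K, L): K overlapped-by L ✓
(K, Q): K overlapped-by Q ✓
(K, R): K overlapped-by R ✓
(N, U): N overlapped-by U ✓
(N, W): N overlapped-by W ✓
(N, Z): N overlapped-by Z ✓
(Q, L): Q overlapped-by L ✓
(R, H): R overlapped-by H ✓
(R, L): R overlapped-by L ✓
(R, P): R overlapped-by P ✓
(R, Q): R overlapped-by Q ✓
(U, E): U overlapped-by E ✓
(U, G): U overlapped-by G ✓
(U, H): U overlapped-by H ✓
... plus 4 further pairs not listed.
Count: 28.

28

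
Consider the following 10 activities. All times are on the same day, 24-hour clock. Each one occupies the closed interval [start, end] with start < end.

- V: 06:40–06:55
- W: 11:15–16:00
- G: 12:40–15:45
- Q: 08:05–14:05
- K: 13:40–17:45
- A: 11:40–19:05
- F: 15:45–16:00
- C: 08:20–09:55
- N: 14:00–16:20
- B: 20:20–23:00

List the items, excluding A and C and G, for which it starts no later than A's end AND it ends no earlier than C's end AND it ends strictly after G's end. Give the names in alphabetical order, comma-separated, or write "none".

F, K, N, W

Conditions: its start is no later than A's end (X.start <= 19:05) AND its end is no earlier than C's end (X.end >= 09:55) AND its end is strictly after G's end (X.end > 15:45).
B: start 20:20 <= 19:05? ✗; end 23:00 >= 09:55? ✓; end 23:00 > 15:45? ✓ → no.
F: start 15:45 <= 19:05? ✓; end 16:00 >= 09:55? ✓; end 16:00 > 15:45? ✓ → yes.
K: start 13:40 <= 19:05? ✓; end 17:45 >= 09:55? ✓; end 17:45 > 15:45? ✓ → yes.
N: start 14:00 <= 19:05? ✓; end 16:20 >= 09:55? ✓; end 16:20 > 15:45? ✓ → yes.
Q: start 08:05 <= 19:05? ✓; end 14:05 >= 09:55? ✓; end 14:05 > 15:45? ✗ → no.
V: start 06:40 <= 19:05? ✓; end 06:55 >= 09:55? ✗; end 06:55 > 15:45? ✗ → no.
W: start 11:15 <= 19:05? ✓; end 16:00 >= 09:55? ✓; end 16:00 > 15:45? ✓ → yes.
Result: F, K, N, W.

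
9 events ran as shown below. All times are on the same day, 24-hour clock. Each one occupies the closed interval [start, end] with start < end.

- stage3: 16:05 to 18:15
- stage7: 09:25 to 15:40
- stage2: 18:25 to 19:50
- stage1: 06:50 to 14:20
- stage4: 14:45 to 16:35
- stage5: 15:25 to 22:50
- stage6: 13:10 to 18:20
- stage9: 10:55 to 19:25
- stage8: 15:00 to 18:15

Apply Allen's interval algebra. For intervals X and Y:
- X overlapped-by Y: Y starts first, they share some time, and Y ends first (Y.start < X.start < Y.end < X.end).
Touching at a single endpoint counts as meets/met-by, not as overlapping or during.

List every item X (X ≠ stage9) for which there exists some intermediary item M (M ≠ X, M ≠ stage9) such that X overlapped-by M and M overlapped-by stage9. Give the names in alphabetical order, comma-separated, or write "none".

none

Target stage9 = [10:55, 19:25].
Intermediaries M with M overlapped-by stage9: stage2, stage5.
Via stage2 — items with X overlapped-by stage2: none.
Via stage5 — items with X overlapped-by stage5: none.
Union: none.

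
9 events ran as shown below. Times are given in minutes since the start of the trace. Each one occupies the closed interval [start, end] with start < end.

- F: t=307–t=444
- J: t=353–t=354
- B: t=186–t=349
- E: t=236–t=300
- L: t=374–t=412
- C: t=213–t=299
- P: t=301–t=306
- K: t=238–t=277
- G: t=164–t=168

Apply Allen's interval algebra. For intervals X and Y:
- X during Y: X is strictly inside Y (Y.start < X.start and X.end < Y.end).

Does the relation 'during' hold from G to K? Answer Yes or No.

G = [t=164, t=168], K = [t=238, t=277].
Actual relation of G to K: before.
Asked whether 'during' holds → No.

No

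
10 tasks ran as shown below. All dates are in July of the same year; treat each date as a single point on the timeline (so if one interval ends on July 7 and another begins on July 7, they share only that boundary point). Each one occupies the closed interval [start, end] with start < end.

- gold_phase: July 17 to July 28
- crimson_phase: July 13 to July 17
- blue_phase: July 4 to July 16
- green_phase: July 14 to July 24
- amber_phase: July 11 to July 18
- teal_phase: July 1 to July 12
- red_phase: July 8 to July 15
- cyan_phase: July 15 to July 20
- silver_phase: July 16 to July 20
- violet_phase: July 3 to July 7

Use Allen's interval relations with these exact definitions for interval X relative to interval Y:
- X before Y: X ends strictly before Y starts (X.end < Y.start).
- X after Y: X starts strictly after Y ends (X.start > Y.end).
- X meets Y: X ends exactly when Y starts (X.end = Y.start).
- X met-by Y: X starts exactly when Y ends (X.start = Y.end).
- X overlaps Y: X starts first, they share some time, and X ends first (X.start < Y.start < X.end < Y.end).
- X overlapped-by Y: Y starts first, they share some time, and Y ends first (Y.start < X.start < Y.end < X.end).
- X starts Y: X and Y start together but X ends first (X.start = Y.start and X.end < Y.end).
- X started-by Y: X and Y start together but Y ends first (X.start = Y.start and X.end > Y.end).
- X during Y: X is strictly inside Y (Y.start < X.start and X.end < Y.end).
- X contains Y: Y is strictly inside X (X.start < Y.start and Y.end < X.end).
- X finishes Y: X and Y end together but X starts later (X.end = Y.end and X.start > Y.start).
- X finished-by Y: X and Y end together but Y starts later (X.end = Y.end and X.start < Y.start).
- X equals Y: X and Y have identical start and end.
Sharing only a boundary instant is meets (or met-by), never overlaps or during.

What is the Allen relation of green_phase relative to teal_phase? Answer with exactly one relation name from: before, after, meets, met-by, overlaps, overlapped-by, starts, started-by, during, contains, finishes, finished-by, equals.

green_phase = [July 14, July 24]; teal_phase = [July 1, July 12].
Compare endpoints: green_phase.start > teal_phase.start, green_phase.start > teal_phase.end, green_phase.end > teal_phase.start, green_phase.end > teal_phase.end.
That pattern is 'after'.

after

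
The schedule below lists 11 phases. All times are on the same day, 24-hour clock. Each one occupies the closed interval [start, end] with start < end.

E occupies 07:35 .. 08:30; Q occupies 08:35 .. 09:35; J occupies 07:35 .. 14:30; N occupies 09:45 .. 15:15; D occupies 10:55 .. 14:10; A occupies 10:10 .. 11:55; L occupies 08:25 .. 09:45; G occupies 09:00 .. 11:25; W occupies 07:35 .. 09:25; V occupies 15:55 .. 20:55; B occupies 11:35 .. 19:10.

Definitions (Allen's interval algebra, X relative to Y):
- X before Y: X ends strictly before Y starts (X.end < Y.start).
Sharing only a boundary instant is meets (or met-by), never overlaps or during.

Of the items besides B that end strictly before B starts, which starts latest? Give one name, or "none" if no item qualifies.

G

Target B = [11:35, 19:10].
A [10:10, 11:55] → overlaps → excluded.
D [10:55, 14:10] → overlaps → excluded.
E [07:35, 08:30] → before → candidate.
G [09:00, 11:25] → before → candidate.
J [07:35, 14:30] → overlaps → excluded.
L [08:25, 09:45] → before → candidate.
N [09:45, 15:15] → overlaps → excluded.
Q [08:35, 09:35] → before → candidate.
V [15:55, 20:55] → overlapped-by → excluded.
W [07:35, 09:25] → before → candidate.
Among candidates, latest start is 09:00 → G.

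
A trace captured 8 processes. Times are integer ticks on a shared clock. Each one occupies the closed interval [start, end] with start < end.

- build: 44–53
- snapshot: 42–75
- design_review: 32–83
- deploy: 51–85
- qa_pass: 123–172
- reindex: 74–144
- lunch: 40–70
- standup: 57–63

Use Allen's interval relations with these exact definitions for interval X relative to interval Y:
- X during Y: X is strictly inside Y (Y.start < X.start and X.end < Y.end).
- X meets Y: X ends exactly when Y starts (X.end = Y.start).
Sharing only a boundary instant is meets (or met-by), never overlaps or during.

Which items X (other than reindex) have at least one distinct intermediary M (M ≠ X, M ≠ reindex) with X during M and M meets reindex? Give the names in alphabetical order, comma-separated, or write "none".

Target reindex = [74, 144].
Intermediaries M with M meets reindex: none.
Union: none.

none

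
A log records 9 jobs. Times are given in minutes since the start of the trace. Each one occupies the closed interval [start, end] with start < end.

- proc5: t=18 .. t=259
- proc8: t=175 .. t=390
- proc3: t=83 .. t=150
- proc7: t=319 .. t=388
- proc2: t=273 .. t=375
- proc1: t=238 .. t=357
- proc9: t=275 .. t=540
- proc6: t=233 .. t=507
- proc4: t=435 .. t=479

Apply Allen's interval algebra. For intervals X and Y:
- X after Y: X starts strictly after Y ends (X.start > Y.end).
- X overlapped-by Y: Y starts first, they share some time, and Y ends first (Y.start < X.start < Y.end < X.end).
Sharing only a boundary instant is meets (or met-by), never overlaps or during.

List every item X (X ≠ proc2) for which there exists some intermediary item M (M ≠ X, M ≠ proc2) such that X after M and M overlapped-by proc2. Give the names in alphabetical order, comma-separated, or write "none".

Target proc2 = [t=273, t=375].
Intermediaries M with M overlapped-by proc2: proc7, proc9.
Via proc7 — items with X after proc7: proc4.
Via proc9 — items with X after proc9: none.
Union: proc4.

proc4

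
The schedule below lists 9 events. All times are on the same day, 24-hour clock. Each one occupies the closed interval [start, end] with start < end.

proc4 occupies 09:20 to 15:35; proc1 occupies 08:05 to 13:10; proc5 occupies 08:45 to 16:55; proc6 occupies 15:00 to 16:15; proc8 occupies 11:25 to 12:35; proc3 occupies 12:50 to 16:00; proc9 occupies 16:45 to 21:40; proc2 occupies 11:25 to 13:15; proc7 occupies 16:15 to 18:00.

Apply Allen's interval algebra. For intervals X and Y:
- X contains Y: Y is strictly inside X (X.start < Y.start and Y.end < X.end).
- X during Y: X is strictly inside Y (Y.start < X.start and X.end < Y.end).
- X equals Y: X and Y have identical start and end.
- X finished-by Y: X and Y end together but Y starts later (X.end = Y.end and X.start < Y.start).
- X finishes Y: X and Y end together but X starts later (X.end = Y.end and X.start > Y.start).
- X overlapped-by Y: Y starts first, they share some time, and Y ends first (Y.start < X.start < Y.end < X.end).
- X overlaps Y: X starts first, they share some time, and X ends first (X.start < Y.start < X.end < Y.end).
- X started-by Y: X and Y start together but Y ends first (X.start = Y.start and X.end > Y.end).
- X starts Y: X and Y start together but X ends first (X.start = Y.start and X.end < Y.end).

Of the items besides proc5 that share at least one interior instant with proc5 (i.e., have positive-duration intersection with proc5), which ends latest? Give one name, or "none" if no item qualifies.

proc9

Target proc5 = [08:45, 16:55].
proc1 [08:05, 13:10] → overlaps → candidate.
proc2 [11:25, 13:15] → during → candidate.
proc3 [12:50, 16:00] → during → candidate.
proc4 [09:20, 15:35] → during → candidate.
proc6 [15:00, 16:15] → during → candidate.
proc7 [16:15, 18:00] → overlapped-by → candidate.
proc8 [11:25, 12:35] → during → candidate.
proc9 [16:45, 21:40] → overlapped-by → candidate.
Among candidates, latest end is 21:40 → proc9.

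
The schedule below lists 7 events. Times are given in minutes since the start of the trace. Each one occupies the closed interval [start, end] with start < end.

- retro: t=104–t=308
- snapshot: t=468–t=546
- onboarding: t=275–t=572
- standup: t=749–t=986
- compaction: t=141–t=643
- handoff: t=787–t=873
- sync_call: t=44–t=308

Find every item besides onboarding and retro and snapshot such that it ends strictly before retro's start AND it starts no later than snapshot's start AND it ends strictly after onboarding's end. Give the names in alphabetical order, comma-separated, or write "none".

none

Conditions: its end is strictly before retro's start (X.end < t=104) AND its start is no later than snapshot's start (X.start <= t=468) AND its end is strictly after onboarding's end (X.end > t=572).
compaction: end t=643 < t=104? ✗; start t=141 <= t=468? ✓; end t=643 > t=572? ✓ → no.
handoff: end t=873 < t=104? ✗; start t=787 <= t=468? ✗; end t=873 > t=572? ✓ → no.
standup: end t=986 < t=104? ✗; start t=749 <= t=468? ✗; end t=986 > t=572? ✓ → no.
sync_call: end t=308 < t=104? ✗; start t=44 <= t=468? ✓; end t=308 > t=572? ✗ → no.
Result: none.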